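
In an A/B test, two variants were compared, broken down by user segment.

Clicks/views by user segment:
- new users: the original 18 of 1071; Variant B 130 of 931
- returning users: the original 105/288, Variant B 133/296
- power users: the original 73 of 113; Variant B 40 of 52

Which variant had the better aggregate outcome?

New users: the original 18/1071 = 1.7%, Variant B 130/931 = 14.0% → Variant B
Returning users: the original 105/288 = 36.5%, Variant B 133/296 = 44.9% → Variant B
Power users: the original 73/113 = 64.6%, Variant B 40/52 = 76.9% → Variant B
Overall: the original 196/1472 = 13.3%, Variant B 303/1279 = 23.7% → Variant B

Variant B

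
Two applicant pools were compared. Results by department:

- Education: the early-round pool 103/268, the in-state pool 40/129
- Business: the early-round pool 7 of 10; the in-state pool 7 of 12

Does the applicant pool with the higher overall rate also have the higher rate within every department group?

Education: the early-round pool 103/268 = 38.4%, the in-state pool 40/129 = 31.0% → the early-round pool
Business: the early-round pool 7/10 = 70.0%, the in-state pool 7/12 = 58.3% → the early-round pool
Overall: the early-round pool 110/278 = 39.6%, the in-state pool 47/141 = 33.3% → the early-round pool
The early-round pool wins overall and in every department group — no reversal.

Yes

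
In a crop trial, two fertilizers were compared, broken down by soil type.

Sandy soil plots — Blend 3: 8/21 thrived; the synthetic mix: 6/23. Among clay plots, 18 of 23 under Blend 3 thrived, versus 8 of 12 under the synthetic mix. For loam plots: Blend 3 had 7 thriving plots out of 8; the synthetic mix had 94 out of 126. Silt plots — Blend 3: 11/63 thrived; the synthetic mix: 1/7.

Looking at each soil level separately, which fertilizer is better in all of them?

Blend 3

Sandy soil: Blend 3 8/21 = 38.1%, the synthetic mix 6/23 = 26.1% → Blend 3
Clay: Blend 3 18/23 = 78.3%, the synthetic mix 8/12 = 66.7% → Blend 3
Loam: Blend 3 7/8 = 87.5%, the synthetic mix 94/126 = 74.6% → Blend 3
Silt: Blend 3 11/63 = 17.5%, the synthetic mix 1/7 = 14.3% → Blend 3
Blend 3 has the higher rate in all 4 groups.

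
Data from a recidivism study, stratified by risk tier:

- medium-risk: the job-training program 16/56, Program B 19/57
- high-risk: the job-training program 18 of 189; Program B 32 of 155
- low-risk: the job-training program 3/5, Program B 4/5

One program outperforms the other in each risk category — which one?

Medium-risk: the job-training program 16/56 = 28.6%, Program B 19/57 = 33.3% → Program B
High-risk: the job-training program 18/189 = 9.5%, Program B 32/155 = 20.6% → Program B
Low-risk: the job-training program 3/5 = 60.0%, Program B 4/5 = 80.0% → Program B
Program B has the higher rate in all 3 groups.

Program B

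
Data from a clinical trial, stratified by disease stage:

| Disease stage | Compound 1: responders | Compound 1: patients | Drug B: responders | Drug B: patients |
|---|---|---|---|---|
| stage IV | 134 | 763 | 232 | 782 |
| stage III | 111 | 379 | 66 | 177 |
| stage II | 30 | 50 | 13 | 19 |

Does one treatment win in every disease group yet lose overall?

Stage IV: Compound 1 134/763 = 17.6%, Drug B 232/782 = 29.7% → Drug B
Stage III: Compound 1 111/379 = 29.3%, Drug B 66/177 = 37.3% → Drug B
Stage II: Compound 1 30/50 = 60.0%, Drug B 13/19 = 68.4% → Drug B
Overall: Compound 1 275/1192 = 23.1%, Drug B 311/978 = 31.8% → Drug B
Drug B wins overall and in every disease group — no reversal.

No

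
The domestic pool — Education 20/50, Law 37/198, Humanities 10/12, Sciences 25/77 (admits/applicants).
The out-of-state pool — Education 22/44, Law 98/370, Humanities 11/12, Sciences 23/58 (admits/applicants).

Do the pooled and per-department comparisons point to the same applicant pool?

Yes

Education: the domestic pool 20/50 = 40.0%, the out-of-state pool 22/44 = 50.0% → the out-of-state pool
Law: the domestic pool 37/198 = 18.7%, the out-of-state pool 98/370 = 26.5% → the out-of-state pool
Humanities: the domestic pool 10/12 = 83.3%, the out-of-state pool 11/12 = 91.7% → the out-of-state pool
Sciences: the domestic pool 25/77 = 32.5%, the out-of-state pool 23/58 = 39.7% → the out-of-state pool
Overall: the domestic pool 92/337 = 27.3%, the out-of-state pool 154/484 = 31.8% → the out-of-state pool
The out-of-state pool wins overall and in every department group — no reversal.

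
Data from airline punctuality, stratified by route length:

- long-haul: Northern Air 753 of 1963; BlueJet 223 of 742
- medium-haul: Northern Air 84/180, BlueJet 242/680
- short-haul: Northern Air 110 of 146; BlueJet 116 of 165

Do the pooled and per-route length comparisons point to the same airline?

Long-haul: Northern Air 753/1963 = 38.4%, BlueJet 223/742 = 30.1% → Northern Air
Medium-haul: Northern Air 84/180 = 46.7%, BlueJet 242/680 = 35.6% → Northern Air
Short-haul: Northern Air 110/146 = 75.3%, BlueJet 116/165 = 70.3% → Northern Air
Overall: Northern Air 947/2289 = 41.4%, BlueJet 581/1587 = 36.6% → Northern Air
Northern Air wins overall and in every route group — no reversal.

Yes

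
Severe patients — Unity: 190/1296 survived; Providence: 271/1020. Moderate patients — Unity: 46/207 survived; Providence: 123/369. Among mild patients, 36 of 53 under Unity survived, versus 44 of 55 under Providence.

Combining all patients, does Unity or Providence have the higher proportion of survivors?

Severe: Unity 190/1296 = 14.7%, Providence 271/1020 = 26.6% → Providence
Moderate: Unity 46/207 = 22.2%, Providence 123/369 = 33.3% → Providence
Mild: Unity 36/53 = 67.9%, Providence 44/55 = 80.0% → Providence
Overall: Unity 272/1556 = 17.5%, Providence 438/1444 = 30.3% → Providence

Providence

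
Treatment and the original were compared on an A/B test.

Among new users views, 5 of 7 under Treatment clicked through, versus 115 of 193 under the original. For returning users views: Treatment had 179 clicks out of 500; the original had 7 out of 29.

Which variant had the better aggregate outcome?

the original

New users: Treatment 5/7 = 71.4%, the original 115/193 = 59.6% → Treatment
Returning users: Treatment 179/500 = 35.8%, the original 7/29 = 24.1% → Treatment
Overall: Treatment 184/507 = 36.3%, the original 122/222 = 55.0% → the original
(Treatment wins every user group but the original wins overall — Treatment's views skew toward the low-rate returning users group.)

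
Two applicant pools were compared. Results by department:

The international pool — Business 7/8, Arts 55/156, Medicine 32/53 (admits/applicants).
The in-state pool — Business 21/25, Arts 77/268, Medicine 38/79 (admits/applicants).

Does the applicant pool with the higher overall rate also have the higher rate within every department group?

Business: the international pool 7/8 = 87.5%, the in-state pool 21/25 = 84.0% → the international pool
Arts: the international pool 55/156 = 35.3%, the in-state pool 77/268 = 28.7% → the international pool
Medicine: the international pool 32/53 = 60.4%, the in-state pool 38/79 = 48.1% → the international pool
Overall: the international pool 94/217 = 43.3%, the in-state pool 136/372 = 36.6% → the international pool
The international pool wins overall and in every department group — no reversal.

Yes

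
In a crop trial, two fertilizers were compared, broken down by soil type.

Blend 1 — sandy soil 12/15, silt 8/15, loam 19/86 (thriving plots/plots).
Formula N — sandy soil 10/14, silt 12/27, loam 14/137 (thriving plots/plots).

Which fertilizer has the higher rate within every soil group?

Sandy soil: Blend 1 12/15 = 80.0%, Formula N 10/14 = 71.4% → Blend 1
Silt: Blend 1 8/15 = 53.3%, Formula N 12/27 = 44.4% → Blend 1
Loam: Blend 1 19/86 = 22.1%, Formula N 14/137 = 10.2% → Blend 1
Blend 1 has the higher rate in all 3 groups.

Blend 1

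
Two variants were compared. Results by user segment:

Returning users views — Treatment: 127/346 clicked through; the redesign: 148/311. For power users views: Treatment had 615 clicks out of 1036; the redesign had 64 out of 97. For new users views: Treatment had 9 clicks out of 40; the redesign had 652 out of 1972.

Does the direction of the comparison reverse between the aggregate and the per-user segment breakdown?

Yes

Returning users: Treatment 127/346 = 36.7%, the redesign 148/311 = 47.6% → the redesign
Power users: Treatment 615/1036 = 59.4%, the redesign 64/97 = 66.0% → the redesign
New users: Treatment 9/40 = 22.5%, the redesign 652/1972 = 33.1% → the redesign
Overall: Treatment 751/1422 = 52.8%, the redesign 864/2380 = 36.3% → Treatment
The redesign wins each user group but Treatment wins overall — the comparison reverses. The redesign's views skew toward new users, which has a lower base rate.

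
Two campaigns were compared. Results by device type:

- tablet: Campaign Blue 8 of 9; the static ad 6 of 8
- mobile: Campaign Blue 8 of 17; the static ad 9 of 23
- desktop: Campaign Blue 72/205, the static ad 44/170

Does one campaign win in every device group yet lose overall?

No

Tablet: Campaign Blue 8/9 = 88.9%, the static ad 6/8 = 75.0% → Campaign Blue
Mobile: Campaign Blue 8/17 = 47.1%, the static ad 9/23 = 39.1% → Campaign Blue
Desktop: Campaign Blue 72/205 = 35.1%, the static ad 44/170 = 25.9% → Campaign Blue
Overall: Campaign Blue 88/231 = 38.1%, the static ad 59/201 = 29.4% → Campaign Blue
Campaign Blue wins overall and in every device group — no reversal.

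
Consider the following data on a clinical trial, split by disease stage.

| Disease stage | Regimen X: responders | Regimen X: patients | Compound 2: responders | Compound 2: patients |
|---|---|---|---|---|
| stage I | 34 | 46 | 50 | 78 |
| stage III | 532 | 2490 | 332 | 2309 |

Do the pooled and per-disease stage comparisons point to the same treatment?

Yes

Stage I: Regimen X 34/46 = 73.9%, Compound 2 50/78 = 64.1% → Regimen X
Stage III: Regimen X 532/2490 = 21.4%, Compound 2 332/2309 = 14.4% → Regimen X
Overall: Regimen X 566/2536 = 22.3%, Compound 2 382/2387 = 16.0% → Regimen X
Regimen X wins overall and in every disease group — no reversal.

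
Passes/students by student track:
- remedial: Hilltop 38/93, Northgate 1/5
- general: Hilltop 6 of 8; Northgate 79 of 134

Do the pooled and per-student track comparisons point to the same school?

Remedial: Hilltop 38/93 = 40.9%, Northgate 1/5 = 20.0% → Hilltop
General: Hilltop 6/8 = 75.0%, Northgate 79/134 = 59.0% → Hilltop
Overall: Hilltop 44/101 = 43.6%, Northgate 80/139 = 57.6% → Northgate
Hilltop wins each student group but Northgate wins overall — the comparison reverses. Hilltop's students skew toward remedial, which has a lower base rate.

No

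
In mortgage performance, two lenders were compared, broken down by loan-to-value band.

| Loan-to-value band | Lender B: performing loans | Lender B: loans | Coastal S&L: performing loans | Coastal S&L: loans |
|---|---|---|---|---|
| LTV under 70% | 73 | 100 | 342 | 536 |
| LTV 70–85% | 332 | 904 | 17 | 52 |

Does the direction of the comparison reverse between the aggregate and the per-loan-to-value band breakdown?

LTV under 70%: Lender B 73/100 = 73.0%, Coastal S&L 342/536 = 63.8% → Lender B
LTV 70–85%: Lender B 332/904 = 36.7%, Coastal S&L 17/52 = 32.7% → Lender B
Overall: Lender B 405/1004 = 40.3%, Coastal S&L 359/588 = 61.1% → Coastal S&L
Lender B wins each loan-to-value group but Coastal S&L wins overall — the comparison reverses. Lender B's loans skew toward LTV 70–85%, which has a lower base rate.

Yes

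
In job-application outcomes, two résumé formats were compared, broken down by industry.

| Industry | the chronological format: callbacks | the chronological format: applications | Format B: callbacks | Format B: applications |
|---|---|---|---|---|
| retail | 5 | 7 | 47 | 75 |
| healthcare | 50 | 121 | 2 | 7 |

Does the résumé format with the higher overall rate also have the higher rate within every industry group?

No

Retail: the chronological format 5/7 = 71.4%, Format B 47/75 = 62.7% → the chronological format
Healthcare: the chronological format 50/121 = 41.3%, Format B 2/7 = 28.6% → the chronological format
Overall: the chronological format 55/128 = 43.0%, Format B 49/82 = 59.8% → Format B
The chronological format wins each industry group but Format B wins overall — the comparison reverses. The chronological format's applications skew toward healthcare, which has a lower base rate.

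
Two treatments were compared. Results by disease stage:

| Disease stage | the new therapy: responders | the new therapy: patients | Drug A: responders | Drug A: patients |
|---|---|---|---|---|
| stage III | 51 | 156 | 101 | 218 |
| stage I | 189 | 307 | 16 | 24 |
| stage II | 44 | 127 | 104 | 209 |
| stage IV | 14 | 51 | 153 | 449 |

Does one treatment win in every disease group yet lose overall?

Stage III: the new therapy 51/156 = 32.7%, Drug A 101/218 = 46.3% → Drug A
Stage I: the new therapy 189/307 = 61.6%, Drug A 16/24 = 66.7% → Drug A
Stage II: the new therapy 44/127 = 34.6%, Drug A 104/209 = 49.8% → Drug A
Stage IV: the new therapy 14/51 = 27.5%, Drug A 153/449 = 34.1% → Drug A
Overall: the new therapy 298/641 = 46.5%, Drug A 374/900 = 41.6% → the new therapy
Drug A wins each disease group but the new therapy wins overall — the comparison reverses. Drug A's patients skew toward stage IV, which has a lower base rate.

Yes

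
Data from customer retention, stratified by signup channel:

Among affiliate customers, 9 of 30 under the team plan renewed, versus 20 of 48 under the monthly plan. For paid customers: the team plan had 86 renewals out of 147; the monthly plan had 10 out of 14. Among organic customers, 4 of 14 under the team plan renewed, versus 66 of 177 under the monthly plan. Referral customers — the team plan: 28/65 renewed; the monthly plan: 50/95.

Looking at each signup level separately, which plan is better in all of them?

the monthly plan

Affiliate: the team plan 9/30 = 30.0%, the monthly plan 20/48 = 41.7% → the monthly plan
Paid: the team plan 86/147 = 58.5%, the monthly plan 10/14 = 71.4% → the monthly plan
Organic: the team plan 4/14 = 28.6%, the monthly plan 66/177 = 37.3% → the monthly plan
Referral: the team plan 28/65 = 43.1%, the monthly plan 50/95 = 52.6% → the monthly plan
The monthly plan has the higher rate in all 4 groups.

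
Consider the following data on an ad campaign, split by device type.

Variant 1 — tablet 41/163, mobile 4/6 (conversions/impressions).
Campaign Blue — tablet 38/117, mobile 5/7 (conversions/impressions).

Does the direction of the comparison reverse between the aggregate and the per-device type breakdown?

No

Tablet: Variant 1 41/163 = 25.2%, Campaign Blue 38/117 = 32.5% → Campaign Blue
Mobile: Variant 1 4/6 = 66.7%, Campaign Blue 5/7 = 71.4% → Campaign Blue
Overall: Variant 1 45/169 = 26.6%, Campaign Blue 43/124 = 34.7% → Campaign Blue
Campaign Blue wins overall and in every device group — no reversal.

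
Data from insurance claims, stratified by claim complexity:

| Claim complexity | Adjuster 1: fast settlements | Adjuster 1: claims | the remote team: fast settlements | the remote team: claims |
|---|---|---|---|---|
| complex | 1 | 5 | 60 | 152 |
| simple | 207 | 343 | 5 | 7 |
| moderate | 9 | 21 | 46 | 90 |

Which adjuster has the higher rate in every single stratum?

the remote team

Complex: Adjuster 1 1/5 = 20.0%, the remote team 60/152 = 39.5% → the remote team
Simple: Adjuster 1 207/343 = 60.3%, the remote team 5/7 = 71.4% → the remote team
Moderate: Adjuster 1 9/21 = 42.9%, the remote team 46/90 = 51.1% → the remote team
The remote team has the higher rate in all 3 groups.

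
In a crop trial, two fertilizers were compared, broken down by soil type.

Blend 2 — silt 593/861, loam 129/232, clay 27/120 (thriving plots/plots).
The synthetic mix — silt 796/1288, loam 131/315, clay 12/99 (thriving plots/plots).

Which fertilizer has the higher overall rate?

Silt: Blend 2 593/861 = 68.9%, the synthetic mix 796/1288 = 61.8% → Blend 2
Loam: Blend 2 129/232 = 55.6%, the synthetic mix 131/315 = 41.6% → Blend 2
Clay: Blend 2 27/120 = 22.5%, the synthetic mix 12/99 = 12.1% → Blend 2
Overall: Blend 2 749/1213 = 61.7%, the synthetic mix 939/1702 = 55.2% → Blend 2

Blend 2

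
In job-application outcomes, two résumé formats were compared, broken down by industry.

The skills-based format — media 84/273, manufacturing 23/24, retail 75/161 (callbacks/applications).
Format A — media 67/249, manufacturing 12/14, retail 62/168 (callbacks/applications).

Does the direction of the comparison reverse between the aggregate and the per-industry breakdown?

Media: the skills-based format 84/273 = 30.8%, Format A 67/249 = 26.9% → the skills-based format
Manufacturing: the skills-based format 23/24 = 95.8%, Format A 12/14 = 85.7% → the skills-based format
Retail: the skills-based format 75/161 = 46.6%, Format A 62/168 = 36.9% → the skills-based format
Overall: the skills-based format 182/458 = 39.7%, Format A 141/431 = 32.7% → the skills-based format
The skills-based format wins overall and in every industry group — no reversal.

No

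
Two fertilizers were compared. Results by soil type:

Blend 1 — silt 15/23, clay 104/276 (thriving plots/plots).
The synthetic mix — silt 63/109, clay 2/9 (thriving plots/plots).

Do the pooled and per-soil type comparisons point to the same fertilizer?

No

Silt: Blend 1 15/23 = 65.2%, the synthetic mix 63/109 = 57.8% → Blend 1
Clay: Blend 1 104/276 = 37.7%, the synthetic mix 2/9 = 22.2% → Blend 1
Overall: Blend 1 119/299 = 39.8%, the synthetic mix 65/118 = 55.1% → the synthetic mix
Blend 1 wins each soil group but the synthetic mix wins overall — the comparison reverses. Blend 1's plots skew toward clay, which has a lower base rate.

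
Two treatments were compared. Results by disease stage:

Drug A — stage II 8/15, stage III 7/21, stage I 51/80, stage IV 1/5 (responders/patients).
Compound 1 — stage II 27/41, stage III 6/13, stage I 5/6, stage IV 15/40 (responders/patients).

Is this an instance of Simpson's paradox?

Yes

Stage II: Drug A 8/15 = 53.3%, Compound 1 27/41 = 65.9% → Compound 1
Stage III: Drug A 7/21 = 33.3%, Compound 1 6/13 = 46.2% → Compound 1
Stage I: Drug A 51/80 = 63.8%, Compound 1 5/6 = 83.3% → Compound 1
Stage IV: Drug A 1/5 = 20.0%, Compound 1 15/40 = 37.5% → Compound 1
Overall: Drug A 67/121 = 55.4%, Compound 1 53/100 = 53.0% → Drug A
Compound 1 wins each disease group but Drug A wins overall — the comparison reverses. Compound 1's patients skew toward stage IV, which has a lower base rate.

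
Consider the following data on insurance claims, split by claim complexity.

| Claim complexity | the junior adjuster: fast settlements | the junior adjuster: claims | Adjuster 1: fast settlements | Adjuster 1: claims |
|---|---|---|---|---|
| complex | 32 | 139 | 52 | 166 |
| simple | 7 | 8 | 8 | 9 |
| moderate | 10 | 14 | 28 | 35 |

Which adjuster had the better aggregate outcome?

Adjuster 1

Complex: the junior adjuster 32/139 = 23.0%, Adjuster 1 52/166 = 31.3% → Adjuster 1
Simple: the junior adjuster 7/8 = 87.5%, Adjuster 1 8/9 = 88.9% → Adjuster 1
Moderate: the junior adjuster 10/14 = 71.4%, Adjuster 1 28/35 = 80.0% → Adjuster 1
Overall: the junior adjuster 49/161 = 30.4%, Adjuster 1 88/210 = 41.9% → Adjuster 1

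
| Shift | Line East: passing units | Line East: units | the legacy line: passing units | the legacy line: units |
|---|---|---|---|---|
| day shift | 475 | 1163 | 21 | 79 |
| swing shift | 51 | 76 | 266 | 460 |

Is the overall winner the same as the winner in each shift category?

No

Day shift: Line East 475/1163 = 40.8%, the legacy line 21/79 = 26.6% → Line East
Swing shift: Line East 51/76 = 67.1%, the legacy line 266/460 = 57.8% → Line East
Overall: Line East 526/1239 = 42.5%, the legacy line 287/539 = 53.2% → the legacy line
Line East wins each shift group but the legacy line wins overall — the comparison reverses. Line East's units skew toward day shift, which has a lower base rate.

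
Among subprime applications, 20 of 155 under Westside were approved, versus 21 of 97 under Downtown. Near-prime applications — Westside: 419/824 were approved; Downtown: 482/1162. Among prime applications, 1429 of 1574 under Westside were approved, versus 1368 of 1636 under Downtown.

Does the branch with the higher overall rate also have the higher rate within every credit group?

Subprime: Westside 20/155 = 12.9%, Downtown 21/97 = 21.6% → Downtown
Near-prime: Westside 419/824 = 50.8%, Downtown 482/1162 = 41.5% → Westside
Prime: Westside 1429/1574 = 90.8%, Downtown 1368/1636 = 83.6% → Westside
Overall: Westside 1868/2553 = 73.2%, Downtown 1871/2895 = 64.6% → Westside
Neither sweeps: Westside wins 2 of 3 groups, Downtown wins 1. Westside wins overall but not every group — no Simpson reversal.

No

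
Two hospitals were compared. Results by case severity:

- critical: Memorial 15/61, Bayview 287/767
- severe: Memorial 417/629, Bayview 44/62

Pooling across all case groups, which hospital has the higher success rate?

Critical: Memorial 15/61 = 24.6%, Bayview 287/767 = 37.4% → Bayview
Severe: Memorial 417/629 = 66.3%, Bayview 44/62 = 71.0% → Bayview
Overall: Memorial 432/690 = 62.6%, Bayview 331/829 = 39.9% → Memorial
(Bayview wins every case group but Memorial wins overall — Bayview's patients skew toward the low-rate critical group.)

Memorial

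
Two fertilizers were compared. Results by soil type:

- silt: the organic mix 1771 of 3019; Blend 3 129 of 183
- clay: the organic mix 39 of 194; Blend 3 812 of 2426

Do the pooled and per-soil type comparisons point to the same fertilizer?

Silt: the organic mix 1771/3019 = 58.7%, Blend 3 129/183 = 70.5% → Blend 3
Clay: the organic mix 39/194 = 20.1%, Blend 3 812/2426 = 33.5% → Blend 3
Overall: the organic mix 1810/3213 = 56.3%, Blend 3 941/2609 = 36.1% → the organic mix
Blend 3 wins each soil group but the organic mix wins overall — the comparison reverses. Blend 3's plots skew toward clay, which has a lower base rate.

No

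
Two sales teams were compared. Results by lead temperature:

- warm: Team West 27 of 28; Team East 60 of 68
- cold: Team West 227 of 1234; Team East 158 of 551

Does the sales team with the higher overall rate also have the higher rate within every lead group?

Warm: Team West 27/28 = 96.4%, Team East 60/68 = 88.2% → Team West
Cold: Team West 227/1234 = 18.4%, Team East 158/551 = 28.7% → Team East
Overall: Team West 254/1262 = 20.1%, Team East 218/619 = 35.2% → Team East
Neither sweeps: Team West wins 1 of 2 groups, Team East wins 1. Team East wins overall but not every group — no Simpson reversal.

No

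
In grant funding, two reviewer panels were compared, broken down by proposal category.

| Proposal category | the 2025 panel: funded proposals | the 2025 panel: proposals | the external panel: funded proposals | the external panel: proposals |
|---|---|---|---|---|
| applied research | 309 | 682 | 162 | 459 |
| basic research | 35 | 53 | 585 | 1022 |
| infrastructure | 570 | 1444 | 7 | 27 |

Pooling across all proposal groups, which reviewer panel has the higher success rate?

Applied research: the 2025 panel 309/682 = 45.3%, the external panel 162/459 = 35.3% → the 2025 panel
Basic research: the 2025 panel 35/53 = 66.0%, the external panel 585/1022 = 57.2% → the 2025 panel
Infrastructure: the 2025 panel 570/1444 = 39.5%, the external panel 7/27 = 25.9% → the 2025 panel
Overall: the 2025 panel 914/2179 = 41.9%, the external panel 754/1508 = 50.0% → the external panel
(The 2025 panel wins every proposal group but the external panel wins overall — the 2025 panel's proposals skew toward the low-rate infrastructure group.)

the external panel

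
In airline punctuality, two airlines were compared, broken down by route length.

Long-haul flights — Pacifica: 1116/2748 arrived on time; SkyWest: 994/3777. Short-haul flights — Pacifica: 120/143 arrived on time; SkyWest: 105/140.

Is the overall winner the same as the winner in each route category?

Yes

Long-haul: Pacifica 1116/2748 = 40.6%, SkyWest 994/3777 = 26.3% → Pacifica
Short-haul: Pacifica 120/143 = 83.9%, SkyWest 105/140 = 75.0% → Pacifica
Overall: Pacifica 1236/2891 = 42.8%, SkyWest 1099/3917 = 28.1% → Pacifica
Pacifica wins overall and in every route group — no reversal.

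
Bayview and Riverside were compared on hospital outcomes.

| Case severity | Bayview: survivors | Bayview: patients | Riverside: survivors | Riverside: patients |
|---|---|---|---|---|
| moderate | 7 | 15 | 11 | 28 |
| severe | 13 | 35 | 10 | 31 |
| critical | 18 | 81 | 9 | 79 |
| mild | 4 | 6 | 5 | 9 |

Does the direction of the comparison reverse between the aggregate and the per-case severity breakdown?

No

Moderate: Bayview 7/15 = 46.7%, Riverside 11/28 = 39.3% → Bayview
Severe: Bayview 13/35 = 37.1%, Riverside 10/31 = 32.3% → Bayview
Critical: Bayview 18/81 = 22.2%, Riverside 9/79 = 11.4% → Bayview
Mild: Bayview 4/6 = 66.7%, Riverside 5/9 = 55.6% → Bayview
Overall: Bayview 42/137 = 30.7%, Riverside 35/147 = 23.8% → Bayview
Bayview wins overall and in every case group — no reversal.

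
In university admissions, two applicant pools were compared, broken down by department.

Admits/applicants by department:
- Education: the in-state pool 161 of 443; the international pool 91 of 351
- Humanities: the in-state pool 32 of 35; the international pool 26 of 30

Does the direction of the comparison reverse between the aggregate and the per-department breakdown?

Education: the in-state pool 161/443 = 36.3%, the international pool 91/351 = 25.9% → the in-state pool
Humanities: the in-state pool 32/35 = 91.4%, the international pool 26/30 = 86.7% → the in-state pool
Overall: the in-state pool 193/478 = 40.4%, the international pool 117/381 = 30.7% → the in-state pool
The in-state pool wins overall and in every department group — no reversal.

No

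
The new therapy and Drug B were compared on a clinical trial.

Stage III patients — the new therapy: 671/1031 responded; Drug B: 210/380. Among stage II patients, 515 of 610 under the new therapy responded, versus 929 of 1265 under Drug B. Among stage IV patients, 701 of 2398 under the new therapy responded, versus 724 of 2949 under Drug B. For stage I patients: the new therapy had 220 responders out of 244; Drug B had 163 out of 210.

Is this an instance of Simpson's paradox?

No

Stage III: the new therapy 671/1031 = 65.1%, Drug B 210/380 = 55.3% → the new therapy
Stage II: the new therapy 515/610 = 84.4%, Drug B 929/1265 = 73.4% → the new therapy
Stage IV: the new therapy 701/2398 = 29.2%, Drug B 724/2949 = 24.6% → the new therapy
Stage I: the new therapy 220/244 = 90.2%, Drug B 163/210 = 77.6% → the new therapy
Overall: the new therapy 2107/4283 = 49.2%, Drug B 2026/4804 = 42.2% → the new therapy
The new therapy wins overall and in every disease group — no reversal.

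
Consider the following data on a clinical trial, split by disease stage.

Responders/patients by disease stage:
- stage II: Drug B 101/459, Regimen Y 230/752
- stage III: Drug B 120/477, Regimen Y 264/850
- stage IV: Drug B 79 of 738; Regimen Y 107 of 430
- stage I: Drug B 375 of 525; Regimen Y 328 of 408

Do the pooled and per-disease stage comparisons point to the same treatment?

Stage II: Drug B 101/459 = 22.0%, Regimen Y 230/752 = 30.6% → Regimen Y
Stage III: Drug B 120/477 = 25.2%, Regimen Y 264/850 = 31.1% → Regimen Y
Stage IV: Drug B 79/738 = 10.7%, Regimen Y 107/430 = 24.9% → Regimen Y
Stage I: Drug B 375/525 = 71.4%, Regimen Y 328/408 = 80.4% → Regimen Y
Overall: Drug B 675/2199 = 30.7%, Regimen Y 929/2440 = 38.1% → Regimen Y
Regimen Y wins overall and in every disease group — no reversal.

Yes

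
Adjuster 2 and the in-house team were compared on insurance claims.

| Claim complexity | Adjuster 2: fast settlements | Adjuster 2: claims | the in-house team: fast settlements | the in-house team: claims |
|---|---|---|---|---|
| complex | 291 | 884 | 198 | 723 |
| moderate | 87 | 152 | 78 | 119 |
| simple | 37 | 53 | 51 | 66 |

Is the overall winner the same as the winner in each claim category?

No

Complex: Adjuster 2 291/884 = 32.9%, the in-house team 198/723 = 27.4% → Adjuster 2
Moderate: Adjuster 2 87/152 = 57.2%, the in-house team 78/119 = 65.5% → the in-house team
Simple: Adjuster 2 37/53 = 69.8%, the in-house team 51/66 = 77.3% → the in-house team
Overall: Adjuster 2 415/1089 = 38.1%, the in-house team 327/908 = 36.0% → Adjuster 2
Neither sweeps: Adjuster 2 wins 1 of 3 groups, the in-house team wins 2. Adjuster 2 wins overall but not every group — no Simpson reversal.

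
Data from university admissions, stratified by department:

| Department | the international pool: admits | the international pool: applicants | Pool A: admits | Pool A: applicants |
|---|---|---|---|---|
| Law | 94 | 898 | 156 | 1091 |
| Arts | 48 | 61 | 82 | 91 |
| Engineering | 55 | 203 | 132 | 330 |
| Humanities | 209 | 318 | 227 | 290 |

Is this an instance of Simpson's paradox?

Law: the international pool 94/898 = 10.5%, Pool A 156/1091 = 14.3% → Pool A
Arts: the international pool 48/61 = 78.7%, Pool A 82/91 = 90.1% → Pool A
Engineering: the international pool 55/203 = 27.1%, Pool A 132/330 = 40.0% → Pool A
Humanities: the international pool 209/318 = 65.7%, Pool A 227/290 = 78.3% → Pool A
Overall: the international pool 406/1480 = 27.4%, Pool A 597/1802 = 33.1% → Pool A
Pool A wins overall and in every department group — no reversal.

No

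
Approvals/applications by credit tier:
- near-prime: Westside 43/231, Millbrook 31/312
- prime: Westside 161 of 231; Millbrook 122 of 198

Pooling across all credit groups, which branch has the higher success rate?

Westside

Near-prime: Westside 43/231 = 18.6%, Millbrook 31/312 = 9.9% → Westside
Prime: Westside 161/231 = 69.7%, Millbrook 122/198 = 61.6% → Westside
Overall: Westside 204/462 = 44.2%, Millbrook 153/510 = 30.0% → Westside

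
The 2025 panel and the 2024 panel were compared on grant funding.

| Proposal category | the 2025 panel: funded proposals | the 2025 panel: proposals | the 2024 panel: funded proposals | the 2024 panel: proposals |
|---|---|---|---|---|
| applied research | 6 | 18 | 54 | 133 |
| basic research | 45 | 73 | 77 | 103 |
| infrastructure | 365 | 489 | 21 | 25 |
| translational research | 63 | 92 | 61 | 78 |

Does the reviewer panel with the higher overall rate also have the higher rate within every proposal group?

Applied research: the 2025 panel 6/18 = 33.3%, the 2024 panel 54/133 = 40.6% → the 2024 panel
Basic research: the 2025 panel 45/73 = 61.6%, the 2024 panel 77/103 = 74.8% → the 2024 panel
Infrastructure: the 2025 panel 365/489 = 74.6%, the 2024 panel 21/25 = 84.0% → the 2024 panel
Translational research: the 2025 panel 63/92 = 68.5%, the 2024 panel 61/78 = 78.2% → the 2024 panel
Overall: the 2025 panel 479/672 = 71.3%, the 2024 panel 213/339 = 62.8% → the 2025 panel
The 2024 panel wins each proposal group but the 2025 panel wins overall — the comparison reverses. The 2024 panel's proposals skew toward applied research, which has a lower base rate.

No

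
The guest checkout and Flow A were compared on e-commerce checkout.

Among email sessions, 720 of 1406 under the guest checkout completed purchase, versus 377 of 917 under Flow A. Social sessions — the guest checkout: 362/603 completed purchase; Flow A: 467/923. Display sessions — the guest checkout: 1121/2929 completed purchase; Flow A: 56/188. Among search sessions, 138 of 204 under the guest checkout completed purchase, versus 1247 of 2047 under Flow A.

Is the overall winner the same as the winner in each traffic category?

Email: the guest checkout 720/1406 = 51.2%, Flow A 377/917 = 41.1% → the guest checkout
Social: the guest checkout 362/603 = 60.0%, Flow A 467/923 = 50.6% → the guest checkout
Display: the guest checkout 1121/2929 = 38.3%, Flow A 56/188 = 29.8% → the guest checkout
Search: the guest checkout 138/204 = 67.6%, Flow A 1247/2047 = 60.9% → the guest checkout
Overall: the guest checkout 2341/5142 = 45.5%, Flow A 2147/4075 = 52.7% → Flow A
The guest checkout wins each traffic group but Flow A wins overall — the comparison reverses. The guest checkout's sessions skew toward display, which has a lower base rate.

No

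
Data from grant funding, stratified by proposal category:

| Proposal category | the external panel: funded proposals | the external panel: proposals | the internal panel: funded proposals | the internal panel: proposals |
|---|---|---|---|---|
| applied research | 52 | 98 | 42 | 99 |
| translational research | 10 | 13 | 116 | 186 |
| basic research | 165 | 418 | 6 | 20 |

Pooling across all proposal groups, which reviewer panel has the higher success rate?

Applied research: the external panel 52/98 = 53.1%, the internal panel 42/99 = 42.4% → the external panel
Translational research: the external panel 10/13 = 76.9%, the internal panel 116/186 = 62.4% → the external panel
Basic research: the external panel 165/418 = 39.5%, the internal panel 6/20 = 30.0% → the external panel
Overall: the external panel 227/529 = 42.9%, the internal panel 164/305 = 53.8% → the internal panel
(The external panel wins every proposal group but the internal panel wins overall — the external panel's proposals skew toward the low-rate basic research group.)

the internal panel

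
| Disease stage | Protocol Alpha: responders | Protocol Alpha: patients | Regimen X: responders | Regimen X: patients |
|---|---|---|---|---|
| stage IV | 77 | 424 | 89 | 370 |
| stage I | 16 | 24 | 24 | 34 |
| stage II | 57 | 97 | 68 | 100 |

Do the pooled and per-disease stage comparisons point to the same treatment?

Yes

Stage IV: Protocol Alpha 77/424 = 18.2%, Regimen X 89/370 = 24.1% → Regimen X
Stage I: Protocol Alpha 16/24 = 66.7%, Regimen X 24/34 = 70.6% → Regimen X
Stage II: Protocol Alpha 57/97 = 58.8%, Regimen X 68/100 = 68.0% → Regimen X
Overall: Protocol Alpha 150/545 = 27.5%, Regimen X 181/504 = 35.9% → Regimen X
Regimen X wins overall and in every disease group — no reversal.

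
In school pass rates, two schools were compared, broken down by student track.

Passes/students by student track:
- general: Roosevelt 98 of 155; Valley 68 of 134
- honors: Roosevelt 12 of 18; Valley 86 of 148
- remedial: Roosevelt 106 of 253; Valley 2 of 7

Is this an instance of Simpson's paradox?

General: Roosevelt 98/155 = 63.2%, Valley 68/134 = 50.7% → Roosevelt
Honors: Roosevelt 12/18 = 66.7%, Valley 86/148 = 58.1% → Roosevelt
Remedial: Roosevelt 106/253 = 41.9%, Valley 2/7 = 28.6% → Roosevelt
Overall: Roosevelt 216/426 = 50.7%, Valley 156/289 = 54.0% → Valley
Roosevelt wins each student group but Valley wins overall — the comparison reverses. Roosevelt's students skew toward remedial, which has a lower base rate.

Yes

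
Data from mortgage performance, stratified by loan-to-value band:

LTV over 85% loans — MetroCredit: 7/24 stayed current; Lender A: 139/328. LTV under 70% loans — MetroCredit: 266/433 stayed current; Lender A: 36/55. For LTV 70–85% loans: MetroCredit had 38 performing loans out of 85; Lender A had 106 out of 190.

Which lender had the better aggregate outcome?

MetroCredit

LTV over 85%: MetroCredit 7/24 = 29.2%, Lender A 139/328 = 42.4% → Lender A
LTV under 70%: MetroCredit 266/433 = 61.4%, Lender A 36/55 = 65.5% → Lender A
LTV 70–85%: MetroCredit 38/85 = 44.7%, Lender A 106/190 = 55.8% → Lender A
Overall: MetroCredit 311/542 = 57.4%, Lender A 281/573 = 49.0% → MetroCredit
(Lender A wins every loan-to-value group but MetroCredit wins overall — Lender A's loans skew toward the low-rate LTV over 85% group.)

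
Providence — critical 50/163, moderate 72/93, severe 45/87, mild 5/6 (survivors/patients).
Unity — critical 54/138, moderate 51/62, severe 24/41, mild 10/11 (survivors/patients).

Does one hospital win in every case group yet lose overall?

No

Critical: Providence 50/163 = 30.7%, Unity 54/138 = 39.1% → Unity
Moderate: Providence 72/93 = 77.4%, Unity 51/62 = 82.3% → Unity
Severe: Providence 45/87 = 51.7%, Unity 24/41 = 58.5% → Unity
Mild: Providence 5/6 = 83.3%, Unity 10/11 = 90.9% → Unity
Overall: Providence 172/349 = 49.3%, Unity 139/252 = 55.2% → Unity
Unity wins overall and in every case group — no reversal.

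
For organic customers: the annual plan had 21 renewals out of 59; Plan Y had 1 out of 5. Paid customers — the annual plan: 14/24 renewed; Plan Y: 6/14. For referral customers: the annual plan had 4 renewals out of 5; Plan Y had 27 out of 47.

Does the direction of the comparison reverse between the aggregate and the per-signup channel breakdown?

Yes

Organic: the annual plan 21/59 = 35.6%, Plan Y 1/5 = 20.0% → the annual plan
Paid: the annual plan 14/24 = 58.3%, Plan Y 6/14 = 42.9% → the annual plan
Referral: the annual plan 4/5 = 80.0%, Plan Y 27/47 = 57.4% → the annual plan
Overall: the annual plan 39/88 = 44.3%, Plan Y 34/66 = 51.5% → Plan Y
The annual plan wins each signup group but Plan Y wins overall — the comparison reverses. The annual plan's customers skew toward organic, which has a lower base rate.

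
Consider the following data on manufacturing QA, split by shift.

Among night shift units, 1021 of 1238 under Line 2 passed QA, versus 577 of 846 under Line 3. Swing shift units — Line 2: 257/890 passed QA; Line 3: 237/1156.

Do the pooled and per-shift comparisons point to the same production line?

Yes

Night shift: Line 2 1021/1238 = 82.5%, Line 3 577/846 = 68.2% → Line 2
Swing shift: Line 2 257/890 = 28.9%, Line 3 237/1156 = 20.5% → Line 2
Overall: Line 2 1278/2128 = 60.1%, Line 3 814/2002 = 40.7% → Line 2
Line 2 wins overall and in every shift group — no reversal.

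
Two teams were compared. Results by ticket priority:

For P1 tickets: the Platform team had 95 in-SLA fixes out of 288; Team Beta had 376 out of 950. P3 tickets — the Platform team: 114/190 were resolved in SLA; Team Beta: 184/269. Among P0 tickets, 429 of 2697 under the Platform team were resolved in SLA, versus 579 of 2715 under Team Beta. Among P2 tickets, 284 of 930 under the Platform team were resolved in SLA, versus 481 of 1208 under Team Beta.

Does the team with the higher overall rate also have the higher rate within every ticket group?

P1: the Platform team 95/288 = 33.0%, Team Beta 376/950 = 39.6% → Team Beta
P3: the Platform team 114/190 = 60.0%, Team Beta 184/269 = 68.4% → Team Beta
P0: the Platform team 429/2697 = 15.9%, Team Beta 579/2715 = 21.3% → Team Beta
P2: the Platform team 284/930 = 30.5%, Team Beta 481/1208 = 39.8% → Team Beta
Overall: the Platform team 922/4105 = 22.5%, Team Beta 1620/5142 = 31.5% → Team Beta
Team Beta wins overall and in every ticket group — no reversal.

Yes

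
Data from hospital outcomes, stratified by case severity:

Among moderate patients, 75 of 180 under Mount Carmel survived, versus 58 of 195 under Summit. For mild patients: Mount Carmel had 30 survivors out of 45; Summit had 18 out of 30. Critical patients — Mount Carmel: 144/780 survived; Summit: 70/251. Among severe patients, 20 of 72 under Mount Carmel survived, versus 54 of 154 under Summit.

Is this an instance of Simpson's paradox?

Moderate: Mount Carmel 75/180 = 41.7%, Summit 58/195 = 29.7% → Mount Carmel
Mild: Mount Carmel 30/45 = 66.7%, Summit 18/30 = 60.0% → Mount Carmel
Critical: Mount Carmel 144/780 = 18.5%, Summit 70/251 = 27.9% → Summit
Severe: Mount Carmel 20/72 = 27.8%, Summit 54/154 = 35.1% → Summit
Overall: Mount Carmel 269/1077 = 25.0%, Summit 200/630 = 31.7% → Summit
Neither sweeps: Mount Carmel wins 2 of 4 groups, Summit wins 2. Summit wins overall but not every group — no Simpson reversal.

No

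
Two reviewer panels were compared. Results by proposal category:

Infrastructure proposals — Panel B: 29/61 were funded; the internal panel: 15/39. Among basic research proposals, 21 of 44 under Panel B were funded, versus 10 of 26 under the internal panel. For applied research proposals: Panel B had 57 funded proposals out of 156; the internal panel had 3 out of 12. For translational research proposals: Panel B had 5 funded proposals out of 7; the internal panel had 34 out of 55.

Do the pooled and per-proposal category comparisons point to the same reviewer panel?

No

Infrastructure: Panel B 29/61 = 47.5%, the internal panel 15/39 = 38.5% → Panel B
Basic research: Panel B 21/44 = 47.7%, the internal panel 10/26 = 38.5% → Panel B
Applied research: Panel B 57/156 = 36.5%, the internal panel 3/12 = 25.0% → Panel B
Translational research: Panel B 5/7 = 71.4%, the internal panel 34/55 = 61.8% → Panel B
Overall: Panel B 112/268 = 41.8%, the internal panel 62/132 = 47.0% → the internal panel
Panel B wins each proposal group but the internal panel wins overall — the comparison reverses. Panel B's proposals skew toward applied research, which has a lower base rate.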